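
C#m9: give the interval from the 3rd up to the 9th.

major seventh

The chord tones of C#min9 are C#-E-G#-B-D#.
That puts E below D#.
From E to D# is 11 semitones, exactly the major seventh.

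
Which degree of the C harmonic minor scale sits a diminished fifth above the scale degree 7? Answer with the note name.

F

The scale is C D E♭ F G A♭ B.
The scale degree 7 is B; a diminished fifth above that is F — scale degree 4.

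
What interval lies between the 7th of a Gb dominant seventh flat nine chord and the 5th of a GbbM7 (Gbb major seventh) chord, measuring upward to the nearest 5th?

minor 6th

Gb dominant seventh flat nine has Fb as its 7th, and GbbM7 (Gbb major seventh) has Dbb as its 5th.
Fb up to Dbb is 8 semitones, a half step narrower than a major sixth, so the interval is minor.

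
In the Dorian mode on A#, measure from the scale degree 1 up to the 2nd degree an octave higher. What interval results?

A# dorian: A# B# C# D# E# F## G#.
That puts A# below B#.
Counting 9 letters and 14 half steps from A# gives a major ninth.

major ninth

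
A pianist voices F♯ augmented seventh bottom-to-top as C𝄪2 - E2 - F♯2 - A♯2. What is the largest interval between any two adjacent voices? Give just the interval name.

M3

Adjacent intervals: C𝄪2→E2 = diminished third; E2→F♯2 = major second; F♯2→A♯2 = major third.
The largest is F♯2 to A♯2, a major third (4 semitones).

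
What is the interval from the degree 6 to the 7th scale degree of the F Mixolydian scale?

The scale runs F G A Bb C D Eb.
The degree 6 is D and the 7th degree is Eb.
From D to Eb: 1 semitone over a second = minor.

minor second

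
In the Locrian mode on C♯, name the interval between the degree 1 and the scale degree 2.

minor 2nd

C♯ locrian: C♯ D E F♯ G A B.
So we need the interval from C♯ up to D.
2 letter names make it a second; at 1 semitone (a half step narrower than major) the quality is minor.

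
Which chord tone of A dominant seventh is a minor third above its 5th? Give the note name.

G

Spelling the chord: A C# E G.
The 5th is E. A minor third above E is G.
G is the chord's 7th.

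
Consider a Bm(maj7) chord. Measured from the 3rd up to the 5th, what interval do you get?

major third

Spelling the chord: B-D-F#-A#.
3rd = D; 5th = F#.
D up to F# spans 3 letter names and 4 semitones — a major third.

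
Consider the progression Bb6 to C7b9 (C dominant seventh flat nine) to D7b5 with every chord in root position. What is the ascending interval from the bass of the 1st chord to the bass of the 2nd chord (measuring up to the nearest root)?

The roots are Bb and C.
Counting 2 letters and 2 half steps from Bb gives a major second.

major second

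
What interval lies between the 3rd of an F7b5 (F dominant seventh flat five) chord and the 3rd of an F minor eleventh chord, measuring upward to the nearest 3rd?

F7b5 (F dominant seventh flat five) has A as its 3rd, and F minor eleventh has A♭ as its 3rd.
8 letter names make it an octave; at 11 semitones (a half step narrower than perfect) the quality is diminished.

diminished octave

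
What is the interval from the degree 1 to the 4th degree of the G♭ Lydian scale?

augmented fourth

G♭ lydian: G♭ A♭ B♭ C D♭ E♭ F.
Degree 1 = G♭; scale degree 4 = C.
4 letter names make it a fourth; at 6 semitones (a half step wider than perfect) the quality is augmented.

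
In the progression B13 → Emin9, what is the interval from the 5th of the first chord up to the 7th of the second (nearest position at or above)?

B13 has F# as its 5th, and Emin9 has D as its 7th.
From F# to D: 8 semitones over a sixth = minor.

minor 6th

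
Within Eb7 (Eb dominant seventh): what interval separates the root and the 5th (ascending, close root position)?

The chord tones of Eb7 are Eb G Bb Db.
The root is Eb and the 5th is Bb.
Counting 5 letters and 7 half steps from Eb gives a perfect fifth.

perfect 5th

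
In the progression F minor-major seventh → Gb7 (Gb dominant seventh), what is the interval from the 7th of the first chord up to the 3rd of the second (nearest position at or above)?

F minor-major seventh has E as its 7th, and Gb7 (Gb dominant seventh) has Bb as its 3rd.
E up to Bb is 6 semitones, a half step narrower than a perfect fifth, so the interval is diminished.

diminished 5th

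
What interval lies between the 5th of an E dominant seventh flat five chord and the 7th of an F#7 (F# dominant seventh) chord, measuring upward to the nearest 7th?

augmented 4th

E dominant seventh flat five has Bb as its 5th, and F#7 (F# dominant seventh) has E as its 7th.
Bb up to E is 6 semitones, a half step wider than a perfect fourth, so the interval is augmented.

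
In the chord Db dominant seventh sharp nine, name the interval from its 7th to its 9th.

augmented 3rd

Db7#9 (Db dominant seventh sharp nine): Db–F–Ab–Cb–E.
That puts Cb below E.
Cb up to E is 5 semitones, a half step wider than a major third, so the interval is augmented.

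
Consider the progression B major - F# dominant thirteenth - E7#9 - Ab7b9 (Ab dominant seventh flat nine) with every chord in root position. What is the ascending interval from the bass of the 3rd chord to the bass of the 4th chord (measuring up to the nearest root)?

diminished fourth

The roots are E and Ab.
E up to Ab is 4 semitones, a half step narrower than a perfect fourth, so the interval is diminished.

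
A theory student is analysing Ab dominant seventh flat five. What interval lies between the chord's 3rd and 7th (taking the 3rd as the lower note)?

diminished 5th

Ab7b5: Ab C Ebb Gb.
3rd = C; 7th = Gb.
From C to Gb: 6 semitones over a fifth = diminished.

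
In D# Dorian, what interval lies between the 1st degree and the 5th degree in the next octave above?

perfect 12th

The scale runs D# E# F# G# A# B# C#.
1st degree = D#; 5th scale degree (up an octave) = A#.
Counting 12 letters and 19 half steps from D# gives a perfect twelfth.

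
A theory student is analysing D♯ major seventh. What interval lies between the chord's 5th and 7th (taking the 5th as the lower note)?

M3

D♯Δ7: D♯-F𝄪-A♯-C𝄪.
The 5th is A♯ and the 7th is C𝄪.
From A♯ to C𝄪 is 4 semitones, exactly the major third.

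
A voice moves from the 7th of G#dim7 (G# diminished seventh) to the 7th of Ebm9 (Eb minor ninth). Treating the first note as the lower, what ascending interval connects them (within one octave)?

minor sixth

G#dim7 (G# diminished seventh) has F as its 7th, and Ebm9 (Eb minor ninth) has Db as its 7th.
From F to Db: 8 semitones over a sixth = minor.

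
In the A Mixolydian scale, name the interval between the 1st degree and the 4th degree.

Spelling the A Mixolydian scale: A B C♯ D E F♯ G.
That puts A below D.
Counting 4 letters and 5 half steps from A gives a perfect fourth.

P4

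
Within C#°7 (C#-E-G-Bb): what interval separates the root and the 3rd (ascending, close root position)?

That puts C# below E.
From C# to E: 3 semitones over a third = minor.

minor 3rd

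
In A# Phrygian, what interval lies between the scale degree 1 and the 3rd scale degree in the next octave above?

The scale runs A# B C# D# E# F# G#.
Scale degree 1 = A#; degree 3 (up an octave) = C#.
10 letter names make it a tenth; at 15 semitones (a half step narrower than major) the quality is minor.

minor tenth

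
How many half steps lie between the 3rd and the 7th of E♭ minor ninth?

E♭m9 is spelled E♭-G♭-B♭-D♭-F.
G♭ to D♭ is a perfect fifth: 7 semitones.

7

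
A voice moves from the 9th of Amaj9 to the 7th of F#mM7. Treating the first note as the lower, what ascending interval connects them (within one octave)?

augmented fourth

The 9th of Amaj9 is B; the 7th of F#mM7 is E#.
B up to E# is 6 semitones, a half step wider than a perfect fourth, so the interval is augmented.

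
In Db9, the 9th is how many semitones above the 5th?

Spelling the chord: Db, F, Ab, Cb, Eb.
Ab to Eb is a perfect fifth: 7 semitones.

7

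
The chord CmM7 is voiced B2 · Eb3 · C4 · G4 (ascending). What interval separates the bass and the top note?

minor 13th

The outer voices are B2 and G4.
B up to G is 20 semitones, a half step narrower than a major thirteenth, so the interval is minor.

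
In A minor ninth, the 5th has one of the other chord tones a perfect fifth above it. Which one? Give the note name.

The chord tones of Amin9 are A, C, E, G, B.
The 5th is E. A perfect fifth above E is B.
B is the chord's 9th.

B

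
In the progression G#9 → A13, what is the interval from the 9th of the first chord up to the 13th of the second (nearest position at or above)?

minor sixth

The 9th of G#9 is A#; the 13th of A13 is F#.
6 letter names make it a sixth; at 8 semitones (a half step narrower than major) the quality is minor.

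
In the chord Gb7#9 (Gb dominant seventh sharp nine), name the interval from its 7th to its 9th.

augmented third

Spelling the chord: Gb–Bb–Db–Fb–A.
That puts Fb below A.
3 letter names make it a third; at 5 semitones (a half step wider than major) the quality is augmented.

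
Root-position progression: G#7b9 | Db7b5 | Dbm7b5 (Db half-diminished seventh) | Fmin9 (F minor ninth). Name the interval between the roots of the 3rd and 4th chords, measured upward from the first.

The roots are Db and F.
Counting 3 letters and 4 half steps from Db gives a major third.

major third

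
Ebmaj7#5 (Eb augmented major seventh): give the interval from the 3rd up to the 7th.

perfect 5th

Ebmaj7#5 is spelled Eb–G–B–D.
The 3rd is G and the 7th is D.
From G to D is 7 semitones, exactly the perfect fifth.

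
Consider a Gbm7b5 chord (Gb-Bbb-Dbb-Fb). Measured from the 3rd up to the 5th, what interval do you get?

So we need the interval from Bbb up to Dbb.
Bbb up to Dbb is 3 semitones, a half step narrower than a major third, so the interval is minor.

minor third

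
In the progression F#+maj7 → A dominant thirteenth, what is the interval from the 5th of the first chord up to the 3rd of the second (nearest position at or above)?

d8

F#+maj7 has C## as its 5th, and A dominant thirteenth has C# as its 3rd.
From C## to C#: 11 semitones over an octave = diminished.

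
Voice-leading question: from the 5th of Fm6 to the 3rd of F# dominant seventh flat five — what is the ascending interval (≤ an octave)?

Fm6 has C as its 5th, and F# dominant seventh flat five has A# as its 3rd.
6 letter names make it a sixth; at 10 semitones (a half step wider than major) the quality is augmented.

augmented 6th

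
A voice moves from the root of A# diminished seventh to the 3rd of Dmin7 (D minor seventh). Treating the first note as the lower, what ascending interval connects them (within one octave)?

diminished sixth

The root of A# diminished seventh is A#; the 3rd of Dmin7 (D minor seventh) is F.
From A# to F: 7 semitones over a sixth = diminished.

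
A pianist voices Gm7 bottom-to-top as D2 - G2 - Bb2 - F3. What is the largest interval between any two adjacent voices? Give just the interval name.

Adjacent intervals: D2→G2 = perfect fourth; G2→Bb2 = minor third; Bb2→F3 = perfect fifth.
The largest is Bb2 to F3, a perfect fifth (7 semitones).

P5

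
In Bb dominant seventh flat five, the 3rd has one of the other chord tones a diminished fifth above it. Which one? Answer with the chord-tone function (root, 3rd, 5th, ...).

Spelling the chord: Bb-D-Fb-Ab.
The 3rd is D. A diminished fifth above D is Ab.
Ab is the chord's 7th.

7th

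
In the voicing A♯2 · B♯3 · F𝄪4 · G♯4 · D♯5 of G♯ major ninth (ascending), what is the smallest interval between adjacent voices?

minor second

Adjacent intervals: A♯2→B♯3 = major ninth; B♯3→F𝄪4 = perfect fifth; F𝄪4→G♯4 = minor second; G♯4→D♯5 = perfect fifth.
The smallest is F𝄪4 to G♯4, a minor second (1 semitone).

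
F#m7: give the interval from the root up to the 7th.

Spelling the chord: F# A C# E.
That puts F# below E.
7 letter names make it a seventh; at 10 semitones (a half step narrower than major) the quality is minor.

minor seventh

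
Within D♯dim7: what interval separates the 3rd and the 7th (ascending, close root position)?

Spelling the chord: D♯–F♯–A–C.
So we need the interval from F♯ up to C.
From F♯ to C: 6 semitones over a fifth = diminished.

diminished fifth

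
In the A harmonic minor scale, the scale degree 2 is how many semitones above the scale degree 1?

The scale is A B C D E F G#.
A up to B is a major second — 2 semitones.

2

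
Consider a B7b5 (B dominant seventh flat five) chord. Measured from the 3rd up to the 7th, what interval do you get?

d5

B dominant seventh flat five is spelled B-D♯-F-A.
3rd = D♯; 7th = A.
From D♯ to A: 6 semitones over a fifth = diminished.
That tritone between 3rd and 7th is what gives the dominant seventh its pull toward resolution.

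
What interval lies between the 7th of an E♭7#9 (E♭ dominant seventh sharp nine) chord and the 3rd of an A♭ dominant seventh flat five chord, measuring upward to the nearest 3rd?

major seventh

The 7th of E♭7#9 (E♭ dominant seventh sharp nine) is D♭; the 3rd of A♭ dominant seventh flat five is C.
D♭ up to C spans 7 letter names and 11 semitones — a major seventh.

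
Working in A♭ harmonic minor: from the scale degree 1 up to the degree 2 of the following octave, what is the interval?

M9

The scale runs A♭ B♭ C♭ D♭ E♭ F♭ G.
That puts A♭ below B♭.
From A♭ to B♭ is 14 semitones, exactly the major ninth.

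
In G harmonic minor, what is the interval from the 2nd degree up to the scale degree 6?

d5

The scale runs G A Bb C D Eb F#.
So we need the interval from A up to Eb.
A up to Eb is 6 semitones, a half step narrower than a perfect fifth, so the interval is diminished.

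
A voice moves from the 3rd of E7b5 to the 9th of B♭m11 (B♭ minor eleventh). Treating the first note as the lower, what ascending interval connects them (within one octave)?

d4

E7b5 has G♯ as its 3rd, and B♭m11 (B♭ minor eleventh) has C as its 9th.
From G♯ to C: 4 semitones over a fourth = diminished.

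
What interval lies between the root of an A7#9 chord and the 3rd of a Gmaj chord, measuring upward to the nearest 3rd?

The root of A7#9 is A; the 3rd of Gmaj is B.
From A to B is 2 semitones, exactly the major second.

major second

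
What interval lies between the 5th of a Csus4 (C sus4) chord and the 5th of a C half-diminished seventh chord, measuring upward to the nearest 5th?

The 5th of Csus4 (C sus4) is G; the 5th of C half-diminished seventh is Gb.
G up to Gb is 11 semitones, a half step narrower than a perfect octave, so the interval is diminished.

d8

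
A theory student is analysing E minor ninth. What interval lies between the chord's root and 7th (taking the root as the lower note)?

Em9 (E minor ninth): E, G, B, D, F#.
The root is E and the 7th is D.
From E to D: 10 semitones over a seventh = minor.

minor seventh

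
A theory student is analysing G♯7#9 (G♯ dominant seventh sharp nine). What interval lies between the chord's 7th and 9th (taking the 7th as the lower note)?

augmented 3rd

G♯7#9 (G♯ dominant seventh sharp nine): G♯–B♯–D♯–F♯–A𝄪.
That puts F♯ below A𝄪.
3 letter names make it a third; at 5 semitones (a half step wider than major) the quality is augmented.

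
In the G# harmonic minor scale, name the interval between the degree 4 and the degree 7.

G# harmonic minor: G# A# B C# D# E F##.
That puts C# below F##.
From C# to F##: 6 semitones over a fourth = augmented.

augmented fourth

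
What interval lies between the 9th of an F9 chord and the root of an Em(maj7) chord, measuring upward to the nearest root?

major sixth

The 9th of F9 is G; the root of Em(maj7) is E.
Counting 6 letters and 9 half steps from G gives a major sixth.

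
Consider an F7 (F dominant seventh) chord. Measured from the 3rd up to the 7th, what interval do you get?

The chord tones of F7 (F dominant seventh) are F, A, C, Eb.
3rd = A; 7th = Eb.
From A to Eb: 6 semitones over a fifth = diminished.

d5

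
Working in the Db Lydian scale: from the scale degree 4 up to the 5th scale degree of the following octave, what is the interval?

minor ninth

Spelling the Db Lydian scale: Db Eb F G Ab Bb C.
So we need the interval from G up to Ab.
G up to Ab is 13 semitones, a half step narrower than a major ninth, so the interval is minor.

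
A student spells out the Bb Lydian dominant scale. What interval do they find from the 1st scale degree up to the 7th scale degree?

minor 7th

The scale runs Bb C D E F G Ab.
So we need the interval from Bb up to Ab.
7 letter names make it a seventh; at 10 semitones (a half step narrower than major) the quality is minor.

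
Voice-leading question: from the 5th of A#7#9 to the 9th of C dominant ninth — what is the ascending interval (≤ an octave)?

A#7#9 has E# as its 5th, and C dominant ninth has D as its 9th.
E# up to D is 9 semitones, a whole step narrower than a major seventh, so the interval is diminished.

diminished seventh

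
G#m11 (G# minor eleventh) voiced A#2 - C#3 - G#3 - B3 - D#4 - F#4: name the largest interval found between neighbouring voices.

perfect 5th

Adjacent intervals: A#2→C#3 = minor third; C#3→G#3 = perfect fifth; G#3→B3 = minor third; B3→D#4 = major third; D#4→F#4 = minor third.
The largest is C#3 to G#3, a perfect fifth (7 semitones).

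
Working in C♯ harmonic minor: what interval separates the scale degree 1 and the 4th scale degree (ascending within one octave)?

C♯ harmonic minor: C♯ D♯ E F♯ G♯ A B♯.
The scale degree 1 is C♯ and the 4th degree is F♯.
From C♯ to F♯ is 5 semitones, exactly the perfect fourth.

perfect fourth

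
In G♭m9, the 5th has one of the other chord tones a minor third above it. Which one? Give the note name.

The chord tones of G♭m9 (G♭ minor ninth) are G♭-B𝄫-D♭-F♭-A♭.
The 5th is D♭. A minor third above D♭ is F♭.
F♭ is the chord's 7th.

Fb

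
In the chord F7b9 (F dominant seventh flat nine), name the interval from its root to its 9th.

minor 9th

F7b9 (F dominant seventh flat nine) is spelled F-A-C-E♭-G♭.
Root = F; 9th = G♭.
F up to G♭ is 13 semitones, a half step narrower than a major ninth, so the interval is minor.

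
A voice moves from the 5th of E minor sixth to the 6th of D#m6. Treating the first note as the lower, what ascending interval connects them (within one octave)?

augmented unison

The 5th of E minor sixth is B; the 6th of D#m6 is B#.
1 letter names make it a unison; at 1 semitone (a half step wider than perfect) the quality is augmented.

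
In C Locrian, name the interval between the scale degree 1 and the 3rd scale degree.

m3

C locrian: C D♭ E♭ F G♭ A♭ B♭.
That puts C below E♭.
C up to E♭ is 3 semitones, a half step narrower than a major third, so the interval is minor.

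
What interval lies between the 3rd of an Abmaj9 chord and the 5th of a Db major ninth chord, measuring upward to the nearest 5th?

minor sixth

Abmaj9 has C as its 3rd, and Db major ninth has Ab as its 5th.
C up to Ab is 8 semitones, a half step narrower than a major sixth, so the interval is minor.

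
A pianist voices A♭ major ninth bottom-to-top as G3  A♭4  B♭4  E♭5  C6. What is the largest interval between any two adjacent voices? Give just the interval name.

Adjacent intervals: G3→A♭4 = minor ninth; A♭4→B♭4 = major second; B♭4→E♭5 = perfect fourth; E♭5→C6 = major sixth.
The largest is G3 to A♭4, a minor ninth (13 semitones).

minor 9th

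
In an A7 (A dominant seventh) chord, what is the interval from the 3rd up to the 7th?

Spelling the chord: A-C#-E-G.
The 3rd is C# and the 7th is G.
5 letter names make it a fifth; at 6 semitones (a half step narrower than perfect) the quality is diminished.

diminished fifth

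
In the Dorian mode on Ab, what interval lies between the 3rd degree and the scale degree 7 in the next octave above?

Spelling the Dorian mode on Ab: Ab Bb Cb Db Eb F Gb.
3rd degree = Cb; degree 7 (up an octave) = Gb.
Counting 12 letters and 19 half steps from Cb gives a perfect twelfth.

perfect twelfth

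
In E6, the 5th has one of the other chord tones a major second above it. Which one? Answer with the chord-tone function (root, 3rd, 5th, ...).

E6 is spelled E, G#, B, C#.
The 5th is B. A major second above B is C#.
C# is the chord's 6th.

6th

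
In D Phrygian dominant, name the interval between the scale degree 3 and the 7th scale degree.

D phrygian dominant: D E♭ F♯ G A B♭ C.
So we need the interval from F♯ up to C.
F♯ up to C is 6 semitones, a half step narrower than a perfect fifth, so the interval is diminished.

diminished 5th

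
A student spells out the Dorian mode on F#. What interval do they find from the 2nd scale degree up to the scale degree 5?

P4

Spelling the Dorian mode on F#: F# G# A B C# D# E.
That puts G# below C#.
From G# to C# is 5 semitones, exactly the perfect fourth.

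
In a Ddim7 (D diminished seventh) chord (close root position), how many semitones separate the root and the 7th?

9

The chord tones of Ddim7 are D F Ab Cb.
D to Cb is a diminished seventh: 9 semitones.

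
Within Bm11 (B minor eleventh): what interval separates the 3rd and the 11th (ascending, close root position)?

major ninth

The chord tones of Bm11 are B D F♯ A C♯ E.
The 3rd is D and the 11th is E.
D up to E spans 9 letter names and 14 semitones — a major ninth.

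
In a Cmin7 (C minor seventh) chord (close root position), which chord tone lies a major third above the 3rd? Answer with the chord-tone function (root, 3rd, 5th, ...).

5th

C-7 (C minor seventh) is spelled C-Eb-G-Bb.
The 3rd is Eb. A major third above Eb is G.
G is the chord's 5th.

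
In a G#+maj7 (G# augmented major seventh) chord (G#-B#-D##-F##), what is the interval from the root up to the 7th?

M7

That puts G# below F##.
From G# to F## is 11 semitones, exactly the major seventh.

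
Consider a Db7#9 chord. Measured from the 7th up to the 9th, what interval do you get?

A3

Db7#9: Db, F, Ab, Cb, E.
That puts Cb below E.
Cb up to E is 5 semitones, a half step wider than a major third, so the interval is augmented.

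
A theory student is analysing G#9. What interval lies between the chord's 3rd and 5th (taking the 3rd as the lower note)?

G#9 (G# dominant ninth): G#-B#-D#-F#-A#.
That puts B# below D#.
3 letter names make it a third; at 3 semitones (a half step narrower than major) the quality is minor.

m3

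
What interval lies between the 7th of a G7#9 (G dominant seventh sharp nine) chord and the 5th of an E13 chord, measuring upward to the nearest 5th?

augmented 4th

The 7th of G7#9 (G dominant seventh sharp nine) is F; the 5th of E13 is B.
F up to B is 6 semitones, a half step wider than a perfect fourth, so the interval is augmented.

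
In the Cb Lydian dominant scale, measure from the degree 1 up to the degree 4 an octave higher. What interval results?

Spelling the Cb Lydian dominant scale: Cb Db Eb F Gb Ab Bbb.
That puts Cb below F.
From Cb to F: 18 semitones over an eleventh = augmented.

A11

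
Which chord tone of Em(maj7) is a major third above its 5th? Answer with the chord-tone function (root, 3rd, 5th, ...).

E minor-major seventh: E, G, B, D#.
The 5th is B. A major third above B is D#.
D# is the chord's 7th.

7th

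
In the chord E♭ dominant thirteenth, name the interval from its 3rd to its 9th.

minor seventh

Spelling the chord: E♭ G B♭ D♭ F C.
That puts G below F.
7 letter names make it a seventh; at 10 semitones (a half step narrower than major) the quality is minor.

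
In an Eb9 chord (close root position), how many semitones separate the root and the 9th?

Eb9 is spelled Eb–G–Bb–Db–F.
Eb to F is a major ninth: 14 semitones.

14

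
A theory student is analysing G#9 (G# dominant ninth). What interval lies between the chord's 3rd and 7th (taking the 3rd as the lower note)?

G#9: G#-B#-D#-F#-A#.
The 3rd is B# and the 7th is F#.
From B# to F#: 6 semitones over a fifth = diminished.

d5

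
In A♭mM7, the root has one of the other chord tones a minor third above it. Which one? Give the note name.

Cb

A♭m(maj7): A♭, C♭, E♭, G.
The root is A♭. A minor third above A♭ is C♭.
C♭ is the chord's 3rd.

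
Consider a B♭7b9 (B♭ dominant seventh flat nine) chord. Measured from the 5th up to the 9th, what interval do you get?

B♭7b9 (B♭ dominant seventh flat nine) is spelled B♭–D–F–A♭–C♭.
That puts F below C♭.
From F to C♭: 6 semitones over a fifth = diminished.

diminished fifth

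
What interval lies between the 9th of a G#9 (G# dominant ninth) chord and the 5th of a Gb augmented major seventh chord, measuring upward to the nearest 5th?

G#9 (G# dominant ninth) has A# as its 9th, and Gb augmented major seventh has D as its 5th.
4 letter names make it a fourth; at 4 semitones (a half step narrower than perfect) the quality is diminished.

diminished fourth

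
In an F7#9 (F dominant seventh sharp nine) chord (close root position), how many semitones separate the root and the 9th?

F dominant seventh sharp nine: F, A, C, Eb, G#.
F to G# is an augmented ninth: 15 semitones.

15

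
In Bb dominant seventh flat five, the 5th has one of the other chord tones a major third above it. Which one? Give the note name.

Ab

Spelling the chord: Bb D Fb Ab.
The 5th is Fb. A major third above Fb is Ab.
Ab is the chord's 7th.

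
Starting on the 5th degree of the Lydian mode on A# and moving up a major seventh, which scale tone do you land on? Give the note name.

D##

The scale is A# B# C## D## E# F## G##.
The 5th degree is E#; a major seventh above that is D## — scale degree 4.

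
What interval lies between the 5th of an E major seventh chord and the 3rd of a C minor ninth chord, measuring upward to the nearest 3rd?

E major seventh has B as its 5th, and C minor ninth has Eb as its 3rd.
4 letter names make it a fourth; at 4 semitones (a half step narrower than perfect) the quality is diminished.

diminished fourth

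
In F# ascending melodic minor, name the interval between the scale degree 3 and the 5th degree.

The scale runs F# G# A B C# D# E#.
The scale degree 3 is A and the 5th scale degree is C#.
Counting 3 letters and 4 half steps from A gives a major third.

major 3rd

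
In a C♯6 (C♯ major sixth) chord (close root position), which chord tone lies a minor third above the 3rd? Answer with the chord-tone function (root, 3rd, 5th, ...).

C♯ major sixth is spelled C♯–E♯–G♯–A♯.
The 3rd is E♯. A minor third above E♯ is G♯.
G♯ is the chord's 5th.

5th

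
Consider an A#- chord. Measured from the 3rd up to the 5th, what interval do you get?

M3

The chord tones of A#min are A#-C#-E#.
So we need the interval from C# up to E#.
From C# to E# is 4 semitones, exactly the major third.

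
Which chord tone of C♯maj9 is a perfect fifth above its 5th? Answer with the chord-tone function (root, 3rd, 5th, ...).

9th

C♯ major ninth is spelled C♯-E♯-G♯-B♯-D♯.
The 5th is G♯. A perfect fifth above G♯ is D♯.
D♯ is the chord's 9th.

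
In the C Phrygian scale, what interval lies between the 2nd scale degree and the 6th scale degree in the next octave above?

perfect twelfth

The scale runs C Db Eb F G Ab Bb.
So we need the interval from Db up to Ab.
From Db to Ab is 19 semitones, exactly the perfect twelfth.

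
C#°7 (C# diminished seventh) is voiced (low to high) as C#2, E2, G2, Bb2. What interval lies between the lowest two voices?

minor 3rd

Those voices are C#2 and E2.
From C# to E: 3 semitones over a third = minor.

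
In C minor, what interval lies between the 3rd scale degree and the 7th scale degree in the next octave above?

Spelling C minor: C D E♭ F G A♭ B♭.
That puts E♭ below B♭.
From E♭ to B♭ is 19 semitones, exactly the perfect twelfth.

perfect 12th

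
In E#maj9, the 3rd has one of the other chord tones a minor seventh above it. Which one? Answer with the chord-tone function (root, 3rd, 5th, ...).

E#maj9: E# G## B# D## F##.
The 3rd is G##. A minor seventh above G## is F##.
F## is the chord's 9th.

9th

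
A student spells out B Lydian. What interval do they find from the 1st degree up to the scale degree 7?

The scale runs B C# D# E# F# G# A#.
The 1st degree is B and the degree 7 is A#.
From B to A# is 11 semitones, exactly the major seventh.

M7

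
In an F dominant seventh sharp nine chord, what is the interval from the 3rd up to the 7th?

diminished fifth

F dominant seventh sharp nine: F-A-C-Eb-G#.
So we need the interval from A up to Eb.
A up to Eb is 6 semitones, a half step narrower than a perfect fifth, so the interval is diminished.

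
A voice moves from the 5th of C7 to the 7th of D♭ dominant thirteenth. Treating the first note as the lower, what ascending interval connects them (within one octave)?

The 5th of C7 is G; the 7th of D♭ dominant thirteenth is C♭.
4 letter names make it a fourth; at 4 semitones (a half step narrower than perfect) the quality is diminished.

diminished fourth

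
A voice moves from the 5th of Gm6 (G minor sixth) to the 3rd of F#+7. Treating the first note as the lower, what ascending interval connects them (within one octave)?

augmented 5th

Gm6 (G minor sixth) has D as its 5th, and F#+7 has A# as its 3rd.
From D to A#: 8 semitones over a fifth = augmented.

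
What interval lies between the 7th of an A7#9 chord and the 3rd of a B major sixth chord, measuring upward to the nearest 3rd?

The 7th of A7#9 is G; the 3rd of B major sixth is D#.
From G to D#: 8 semitones over a fifth = augmented.

A5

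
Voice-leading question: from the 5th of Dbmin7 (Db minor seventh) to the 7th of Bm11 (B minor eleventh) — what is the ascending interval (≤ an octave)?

augmented 1st

The 5th of Dbmin7 (Db minor seventh) is Ab; the 7th of Bm11 (B minor eleventh) is A.
1 letter names make it a unison; at 1 semitone (a half step wider than perfect) the quality is augmented.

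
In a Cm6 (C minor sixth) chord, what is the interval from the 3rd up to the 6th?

The chord tones of Cmin6 are C–E♭–G–A.
That puts E♭ below A.
E♭ up to A is 6 semitones, a half step wider than a perfect fourth, so the interval is augmented.

augmented 4th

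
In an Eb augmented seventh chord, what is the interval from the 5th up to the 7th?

diminished third

Spelling the chord: Eb G B Db.
So we need the interval from B up to Db.
B up to Db is 2 semitones, a whole step narrower than a major third, so the interval is diminished.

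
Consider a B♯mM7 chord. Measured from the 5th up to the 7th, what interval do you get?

major third

B♯mM7: B♯ D♯ F𝄪 A𝄪.
The 5th is F𝄪 and the 7th is A𝄪.
Counting 3 letters and 4 half steps from F𝄪 gives a major third.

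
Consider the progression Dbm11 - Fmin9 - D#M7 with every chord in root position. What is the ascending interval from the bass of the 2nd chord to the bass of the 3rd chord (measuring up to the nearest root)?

augmented 6th

The roots are F and D#.
6 letter names make it a sixth; at 10 semitones (a half step wider than major) the quality is augmented.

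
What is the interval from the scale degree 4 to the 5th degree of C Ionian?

The scale runs C D E F G A B.
Scale degree 4 = F; 5th scale degree = G.
From F to G is 2 semitones, exactly the major second.

major 2nd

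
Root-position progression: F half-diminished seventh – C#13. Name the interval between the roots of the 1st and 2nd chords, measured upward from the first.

augmented fifth

The roots are F and C#.
From F to C#: 8 semitones over a fifth = augmented.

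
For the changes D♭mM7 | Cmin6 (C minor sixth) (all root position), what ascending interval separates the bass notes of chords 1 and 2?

The roots are D♭ and C.
From D♭ to C is 11 semitones, exactly the major seventh.

major seventh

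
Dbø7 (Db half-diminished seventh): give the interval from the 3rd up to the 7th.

perfect fifth

The chord tones of Dbø7 (Db half-diminished seventh) are Db-Fb-Abb-Cb.
The 3rd is Fb and the 7th is Cb.
Fb up to Cb spans 5 letter names and 7 semitones — a perfect fifth.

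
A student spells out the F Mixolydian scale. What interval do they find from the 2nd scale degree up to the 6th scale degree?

F mixolydian: F G A Bb C D Eb.
2nd scale degree = G; degree 6 = D.
From G to D is 7 semitones, exactly the perfect fifth.

P5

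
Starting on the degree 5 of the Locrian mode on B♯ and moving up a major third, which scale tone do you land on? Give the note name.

A#

The scale is B♯ C♯ D♯ E♯ F♯ G♯ A♯.
The degree 5 is F♯; a major third above that is A♯ — scale degree 7.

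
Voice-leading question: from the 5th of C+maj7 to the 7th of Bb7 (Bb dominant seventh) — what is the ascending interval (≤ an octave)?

The 5th of C+maj7 is G#; the 7th of Bb7 (Bb dominant seventh) is Ab.
G# up to Ab is 0 semitones, a whole step narrower than a major second, so the interval is diminished.

diminished second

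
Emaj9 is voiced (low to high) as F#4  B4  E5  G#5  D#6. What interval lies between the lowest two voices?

perfect fourth

Those voices are F#4 and B4.
From F# to B is 5 semitones, exactly the perfect fourth.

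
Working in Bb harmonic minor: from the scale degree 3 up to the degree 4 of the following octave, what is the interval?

major ninth

Bb harmonic minor: Bb C Db Eb F Gb A.
That puts Db below Eb.
From Db to Eb is 14 semitones, exactly the major ninth.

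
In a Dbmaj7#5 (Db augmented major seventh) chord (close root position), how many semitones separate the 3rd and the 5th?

Dbmaj7#5 (Db augmented major seventh): Db-F-A-C.
F to A is a major third: 4 semitones.

4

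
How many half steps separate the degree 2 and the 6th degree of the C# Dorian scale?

The scale is C# D# E F# G# A# B.
D# up to A# is a perfect fifth — 7 semitones.

7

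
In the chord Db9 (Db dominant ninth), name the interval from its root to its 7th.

minor seventh

The chord tones of Db9 are Db, F, Ab, Cb, Eb.
The root is Db and the 7th is Cb.
7 letter names make it a seventh; at 10 semitones (a half step narrower than major) the quality is minor.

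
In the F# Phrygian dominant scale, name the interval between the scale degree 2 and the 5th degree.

augmented fourth

Spelling the F# Phrygian dominant scale: F# G A# B C# D E.
Scale degree 2 = G; degree 5 = C#.
4 letter names make it a fourth; at 6 semitones (a half step wider than perfect) the quality is augmented.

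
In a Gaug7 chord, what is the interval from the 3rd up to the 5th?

G augmented seventh: G, B, D#, F.
So we need the interval from B up to D#.
Counting 3 letters and 4 half steps from B gives a major third.

M3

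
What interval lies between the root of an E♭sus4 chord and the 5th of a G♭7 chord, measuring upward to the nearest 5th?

minor 7th

The root of E♭sus4 is E♭; the 5th of G♭7 is D♭.
E♭ up to D♭ is 10 semitones, a half step narrower than a major seventh, so the interval is minor.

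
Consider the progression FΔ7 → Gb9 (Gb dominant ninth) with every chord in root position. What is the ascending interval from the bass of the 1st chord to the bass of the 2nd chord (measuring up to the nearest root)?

m2

The roots are F and Gb.
From F to Gb: 1 semitone over a second = minor.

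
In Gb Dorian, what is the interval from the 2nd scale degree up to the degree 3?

minor 2nd

The scale runs Gb Ab Bbb Cb Db Eb Fb.
So we need the interval from Ab up to Bbb.
2 letter names make it a second; at 1 semitone (a half step narrower than major) the quality is minor.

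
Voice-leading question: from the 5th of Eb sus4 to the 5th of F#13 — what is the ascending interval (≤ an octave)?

augmented second

The 5th of Eb sus4 is Bb; the 5th of F#13 is C#.
Bb up to C# is 3 semitones, a half step wider than a major second, so the interval is augmented.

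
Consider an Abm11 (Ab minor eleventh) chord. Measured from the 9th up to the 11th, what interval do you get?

The chord tones of Ab minor eleventh are Ab–Cb–Eb–Gb–Bb–Db.
The 9th is Bb and the 11th is Db.
From Bb to Db: 3 semitones over a third = minor.

m3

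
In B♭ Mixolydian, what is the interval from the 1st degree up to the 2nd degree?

The scale runs B♭ C D E♭ F G A♭.
The 1st degree is B♭ and the 2nd scale degree is C.
B♭ up to C spans 2 letter names and 2 semitones — a major second.

major second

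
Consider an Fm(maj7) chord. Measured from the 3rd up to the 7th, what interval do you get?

Fm(maj7): F-Ab-C-E.
The 3rd is Ab and the 7th is E.
Ab up to E is 8 semitones, a half step wider than a perfect fifth, so the interval is augmented.

augmented 5th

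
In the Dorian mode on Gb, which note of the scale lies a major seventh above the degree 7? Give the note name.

The scale is Gb Ab Bbb Cb Db Eb Fb.
The degree 7 is Fb; a major seventh above that is Eb — scale degree 6.

Eb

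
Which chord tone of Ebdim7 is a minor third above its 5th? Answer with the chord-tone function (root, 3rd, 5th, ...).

Eb°7 (Eb diminished seventh): Eb–Gb–Bbb–Dbb.
The 5th is Bbb. A minor third above Bbb is Dbb.
Dbb is the chord's 7th.

7th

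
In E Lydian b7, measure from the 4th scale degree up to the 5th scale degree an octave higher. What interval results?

The scale runs E F# G# A# B C# D.
4th scale degree = A#; 5th degree (up an octave) = B.
9 letter names make it a ninth; at 13 semitones (a half step narrower than major) the quality is minor.

m9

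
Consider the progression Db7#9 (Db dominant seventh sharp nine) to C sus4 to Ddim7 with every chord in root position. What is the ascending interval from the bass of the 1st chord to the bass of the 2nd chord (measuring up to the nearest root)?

M7

The roots are Db and C.
Counting 7 letters and 11 half steps from Db gives a major seventh.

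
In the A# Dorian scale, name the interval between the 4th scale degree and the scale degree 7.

perfect 4th

Spelling the A# Dorian scale: A# B# C# D# E# F## G#.
The 4th scale degree is D# and the scale degree 7 is G#.
D# up to G# spans 4 letter names and 5 semitones — a perfect fourth.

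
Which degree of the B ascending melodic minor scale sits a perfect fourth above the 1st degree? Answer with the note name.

E

The scale is B C# D E F# G# A#.
The 1st degree is B; a perfect fourth above that is E — scale degree 4.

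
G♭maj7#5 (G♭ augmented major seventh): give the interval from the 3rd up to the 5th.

G♭ augmented major seventh is spelled G♭–B♭–D–F.
3rd = B♭; 5th = D.
From B♭ to D is 4 semitones, exactly the major third.

major third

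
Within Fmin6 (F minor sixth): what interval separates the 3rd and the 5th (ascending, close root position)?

major third

Fmin6 (F minor sixth) is spelled F-Ab-C-D.
3rd = Ab; 5th = C.
Ab up to C spans 3 letter names and 4 semitones — a major third.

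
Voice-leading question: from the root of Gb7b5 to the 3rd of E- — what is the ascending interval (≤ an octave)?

augmented unison

The root of Gb7b5 is Gb; the 3rd of E- is G.
Gb up to G is 1 semitone, a half step wider than a perfect unison, so the interval is augmented.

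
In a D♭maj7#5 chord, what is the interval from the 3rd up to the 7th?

The chord tones of D♭maj7#5 are D♭-F-A-C.
That puts F below C.
From F to C is 7 semitones, exactly the perfect fifth.

perfect fifth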